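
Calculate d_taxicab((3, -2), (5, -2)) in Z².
2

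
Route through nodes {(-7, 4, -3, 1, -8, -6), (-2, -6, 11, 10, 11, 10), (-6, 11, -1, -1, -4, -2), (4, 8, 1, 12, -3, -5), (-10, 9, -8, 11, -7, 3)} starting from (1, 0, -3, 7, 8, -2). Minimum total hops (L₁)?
187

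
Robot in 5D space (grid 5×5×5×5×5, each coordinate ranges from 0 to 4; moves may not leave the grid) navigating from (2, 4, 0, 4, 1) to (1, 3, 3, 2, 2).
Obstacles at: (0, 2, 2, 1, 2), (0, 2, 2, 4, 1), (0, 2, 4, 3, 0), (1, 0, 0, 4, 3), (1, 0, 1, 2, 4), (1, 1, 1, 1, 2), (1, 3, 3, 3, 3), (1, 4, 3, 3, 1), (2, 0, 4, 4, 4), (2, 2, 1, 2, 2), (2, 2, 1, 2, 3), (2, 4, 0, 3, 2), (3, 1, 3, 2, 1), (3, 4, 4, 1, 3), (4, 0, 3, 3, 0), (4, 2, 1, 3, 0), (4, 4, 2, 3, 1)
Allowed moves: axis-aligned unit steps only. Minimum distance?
8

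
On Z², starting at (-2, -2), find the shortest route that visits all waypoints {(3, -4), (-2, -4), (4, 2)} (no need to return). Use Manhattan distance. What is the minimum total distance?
14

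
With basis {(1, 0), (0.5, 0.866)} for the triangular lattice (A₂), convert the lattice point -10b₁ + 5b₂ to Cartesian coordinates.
(-7.5, 4.33)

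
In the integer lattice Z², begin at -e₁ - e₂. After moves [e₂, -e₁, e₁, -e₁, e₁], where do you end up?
(-1, 0)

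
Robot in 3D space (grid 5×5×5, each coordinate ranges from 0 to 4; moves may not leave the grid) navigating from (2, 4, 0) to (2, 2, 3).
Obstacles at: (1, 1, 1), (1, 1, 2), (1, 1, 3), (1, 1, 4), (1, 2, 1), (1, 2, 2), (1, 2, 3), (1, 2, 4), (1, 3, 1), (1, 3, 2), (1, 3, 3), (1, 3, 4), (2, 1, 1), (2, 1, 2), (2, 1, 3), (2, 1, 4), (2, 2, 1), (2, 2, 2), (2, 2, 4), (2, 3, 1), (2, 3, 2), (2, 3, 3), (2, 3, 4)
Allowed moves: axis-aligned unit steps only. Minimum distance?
7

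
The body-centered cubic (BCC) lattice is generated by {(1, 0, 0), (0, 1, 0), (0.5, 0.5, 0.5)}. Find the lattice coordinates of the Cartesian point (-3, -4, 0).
-3b₁ - 4b₂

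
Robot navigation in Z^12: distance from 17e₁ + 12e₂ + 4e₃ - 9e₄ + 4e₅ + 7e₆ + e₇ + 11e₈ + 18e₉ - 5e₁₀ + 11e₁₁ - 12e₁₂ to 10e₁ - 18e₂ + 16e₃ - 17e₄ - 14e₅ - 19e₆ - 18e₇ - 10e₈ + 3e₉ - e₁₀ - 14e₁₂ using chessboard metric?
30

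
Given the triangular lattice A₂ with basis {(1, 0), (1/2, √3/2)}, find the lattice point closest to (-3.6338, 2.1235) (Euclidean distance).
(-3.5, 2.598)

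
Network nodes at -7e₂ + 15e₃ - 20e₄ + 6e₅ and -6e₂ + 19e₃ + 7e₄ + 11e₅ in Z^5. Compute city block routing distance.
37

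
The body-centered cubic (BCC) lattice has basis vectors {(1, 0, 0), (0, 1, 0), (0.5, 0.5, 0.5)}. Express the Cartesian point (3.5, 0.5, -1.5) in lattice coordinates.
5b₁ + 2b₂ - 3b₃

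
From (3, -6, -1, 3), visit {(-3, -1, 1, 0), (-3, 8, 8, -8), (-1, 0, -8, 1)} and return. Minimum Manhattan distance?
94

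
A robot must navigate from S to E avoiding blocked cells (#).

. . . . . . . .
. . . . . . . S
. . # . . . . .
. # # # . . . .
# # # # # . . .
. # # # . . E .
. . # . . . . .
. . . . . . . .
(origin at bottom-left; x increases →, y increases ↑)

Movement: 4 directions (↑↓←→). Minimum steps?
5
(one shortest path: (7, 6) → (6, 6) → (6, 5) → (6, 4) → (6, 3) → (6, 2))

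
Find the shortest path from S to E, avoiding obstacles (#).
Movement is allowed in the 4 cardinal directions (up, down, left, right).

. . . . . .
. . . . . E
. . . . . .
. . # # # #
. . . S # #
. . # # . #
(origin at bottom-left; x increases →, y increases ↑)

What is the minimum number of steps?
9
(one shortest path: (3, 1) → (2, 1) → (1, 1) → (1, 2) → (1, 3) → (2, 3) → (3, 3) → (4, 3) → (5, 3) → (5, 4))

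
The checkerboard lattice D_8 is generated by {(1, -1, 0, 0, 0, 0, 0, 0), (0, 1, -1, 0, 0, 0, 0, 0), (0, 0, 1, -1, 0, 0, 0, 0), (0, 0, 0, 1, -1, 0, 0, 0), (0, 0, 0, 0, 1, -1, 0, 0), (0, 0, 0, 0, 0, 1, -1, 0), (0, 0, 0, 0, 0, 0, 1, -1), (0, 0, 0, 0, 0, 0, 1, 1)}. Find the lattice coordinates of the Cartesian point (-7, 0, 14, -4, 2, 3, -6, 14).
-7b₁ - 7b₂ + 7b₃ + 3b₄ + 5b₅ + 8b₆ - 6b₇ + 8b₈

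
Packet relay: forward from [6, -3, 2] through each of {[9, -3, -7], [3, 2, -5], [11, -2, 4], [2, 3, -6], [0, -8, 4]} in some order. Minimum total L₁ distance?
60
(one optimal route: (6, -3, 2) → (0, -8, 4) → (11, -2, 4) → (9, -3, -7) → (3, 2, -5) → (2, 3, -6))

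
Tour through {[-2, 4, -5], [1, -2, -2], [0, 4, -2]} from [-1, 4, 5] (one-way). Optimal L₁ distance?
23
(one optimal route: (-1, 4, 5) → (-2, 4, -5) → (0, 4, -2) → (1, -2, -2))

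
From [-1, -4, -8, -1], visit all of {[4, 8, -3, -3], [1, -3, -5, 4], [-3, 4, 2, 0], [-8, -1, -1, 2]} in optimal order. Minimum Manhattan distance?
62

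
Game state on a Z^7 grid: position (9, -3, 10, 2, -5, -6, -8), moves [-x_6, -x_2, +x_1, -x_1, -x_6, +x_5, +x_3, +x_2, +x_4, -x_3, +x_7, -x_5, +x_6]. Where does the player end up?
(9, -3, 10, 3, -5, -7, -7)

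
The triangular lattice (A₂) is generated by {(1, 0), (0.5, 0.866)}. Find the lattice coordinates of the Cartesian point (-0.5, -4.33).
2b₁ - 5b₂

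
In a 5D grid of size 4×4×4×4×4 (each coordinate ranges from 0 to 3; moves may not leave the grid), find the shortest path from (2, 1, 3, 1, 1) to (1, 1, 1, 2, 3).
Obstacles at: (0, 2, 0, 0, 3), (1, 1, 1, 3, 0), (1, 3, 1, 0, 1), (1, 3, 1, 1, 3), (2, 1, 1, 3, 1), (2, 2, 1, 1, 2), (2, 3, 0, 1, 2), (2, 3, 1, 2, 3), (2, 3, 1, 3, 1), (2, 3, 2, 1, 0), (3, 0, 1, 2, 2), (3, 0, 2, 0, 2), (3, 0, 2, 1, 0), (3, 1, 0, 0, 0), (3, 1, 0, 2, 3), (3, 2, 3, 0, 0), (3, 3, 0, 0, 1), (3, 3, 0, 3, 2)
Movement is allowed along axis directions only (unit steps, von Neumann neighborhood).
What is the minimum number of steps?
6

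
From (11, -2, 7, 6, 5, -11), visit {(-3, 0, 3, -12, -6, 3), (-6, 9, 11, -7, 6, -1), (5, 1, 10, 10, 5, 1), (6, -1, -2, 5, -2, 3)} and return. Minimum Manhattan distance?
182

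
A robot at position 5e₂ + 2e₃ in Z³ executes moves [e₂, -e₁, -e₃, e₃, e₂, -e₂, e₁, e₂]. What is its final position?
(0, 7, 2)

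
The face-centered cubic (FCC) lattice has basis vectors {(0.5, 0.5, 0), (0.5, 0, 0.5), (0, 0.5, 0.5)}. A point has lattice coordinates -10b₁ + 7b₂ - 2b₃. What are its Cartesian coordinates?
(-1.5, -6, 2.5)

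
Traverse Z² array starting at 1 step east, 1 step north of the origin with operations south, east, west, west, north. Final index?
(0, 1)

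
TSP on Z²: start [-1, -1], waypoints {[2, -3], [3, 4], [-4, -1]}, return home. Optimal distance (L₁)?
28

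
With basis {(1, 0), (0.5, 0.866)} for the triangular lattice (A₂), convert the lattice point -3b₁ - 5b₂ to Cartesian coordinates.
(-5.5, -4.33)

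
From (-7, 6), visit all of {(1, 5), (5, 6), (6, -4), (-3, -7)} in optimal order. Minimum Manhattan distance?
37
(one optimal route: (-7, 6) → (1, 5) → (5, 6) → (6, -4) → (-3, -7))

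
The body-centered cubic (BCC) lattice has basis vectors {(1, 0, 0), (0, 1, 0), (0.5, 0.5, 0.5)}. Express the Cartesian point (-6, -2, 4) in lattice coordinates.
-10b₁ - 6b₂ + 8b₃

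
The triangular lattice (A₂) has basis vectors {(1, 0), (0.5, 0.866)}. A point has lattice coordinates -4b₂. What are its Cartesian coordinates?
(-2, -3.464)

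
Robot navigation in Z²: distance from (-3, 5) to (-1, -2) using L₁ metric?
9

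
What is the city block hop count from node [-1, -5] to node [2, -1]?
7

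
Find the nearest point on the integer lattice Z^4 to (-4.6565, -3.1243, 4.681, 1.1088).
(-5, -3, 5, 1)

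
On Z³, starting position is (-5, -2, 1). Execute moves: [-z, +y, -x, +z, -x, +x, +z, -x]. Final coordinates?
(-7, -1, 2)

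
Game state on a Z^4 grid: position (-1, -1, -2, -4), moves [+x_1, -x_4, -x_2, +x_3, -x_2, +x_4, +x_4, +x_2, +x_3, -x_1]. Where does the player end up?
(-1, -2, 0, -3)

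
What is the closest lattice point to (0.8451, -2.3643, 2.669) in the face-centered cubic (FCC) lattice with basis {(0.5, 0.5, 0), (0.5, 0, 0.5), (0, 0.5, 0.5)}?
(1, -2.5, 2.5)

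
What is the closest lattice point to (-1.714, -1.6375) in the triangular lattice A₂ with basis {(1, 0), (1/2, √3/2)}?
(-2, -1.732)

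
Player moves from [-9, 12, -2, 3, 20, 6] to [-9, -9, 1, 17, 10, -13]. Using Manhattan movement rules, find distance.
67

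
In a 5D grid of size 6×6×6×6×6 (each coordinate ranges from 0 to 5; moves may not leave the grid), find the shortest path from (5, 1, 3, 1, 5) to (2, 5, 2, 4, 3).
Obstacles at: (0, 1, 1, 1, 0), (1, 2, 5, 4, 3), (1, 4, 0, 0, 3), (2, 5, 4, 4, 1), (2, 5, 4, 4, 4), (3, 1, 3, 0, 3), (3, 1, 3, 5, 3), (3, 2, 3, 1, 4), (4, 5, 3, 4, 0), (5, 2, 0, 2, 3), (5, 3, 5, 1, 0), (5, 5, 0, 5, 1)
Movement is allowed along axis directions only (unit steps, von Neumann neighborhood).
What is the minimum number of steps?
13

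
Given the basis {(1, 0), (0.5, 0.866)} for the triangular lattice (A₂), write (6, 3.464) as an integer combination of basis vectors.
4b₁ + 4b₂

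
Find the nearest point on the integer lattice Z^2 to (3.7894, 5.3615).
(4, 5)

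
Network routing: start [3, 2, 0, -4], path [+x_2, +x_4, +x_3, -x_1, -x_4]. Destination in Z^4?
(2, 3, 1, -4)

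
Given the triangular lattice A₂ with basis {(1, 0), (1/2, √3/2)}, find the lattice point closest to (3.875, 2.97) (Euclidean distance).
(4, 3.464)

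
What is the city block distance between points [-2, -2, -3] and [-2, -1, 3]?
7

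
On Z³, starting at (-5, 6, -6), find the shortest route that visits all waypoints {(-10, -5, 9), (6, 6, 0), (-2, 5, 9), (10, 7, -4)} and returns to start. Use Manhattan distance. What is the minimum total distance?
94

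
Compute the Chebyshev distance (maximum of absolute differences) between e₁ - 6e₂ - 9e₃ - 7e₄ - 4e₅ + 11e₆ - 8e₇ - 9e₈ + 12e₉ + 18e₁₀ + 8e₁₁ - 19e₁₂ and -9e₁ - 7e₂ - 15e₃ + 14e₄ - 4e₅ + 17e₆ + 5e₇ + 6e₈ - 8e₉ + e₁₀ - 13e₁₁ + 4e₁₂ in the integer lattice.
23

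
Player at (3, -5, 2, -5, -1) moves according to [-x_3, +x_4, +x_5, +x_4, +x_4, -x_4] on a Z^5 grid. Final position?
(3, -5, 1, -3, 0)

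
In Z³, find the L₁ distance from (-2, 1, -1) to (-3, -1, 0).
4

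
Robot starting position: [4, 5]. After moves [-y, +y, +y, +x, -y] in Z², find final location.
(5, 5)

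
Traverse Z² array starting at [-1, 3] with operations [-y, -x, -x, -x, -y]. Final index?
(-4, 1)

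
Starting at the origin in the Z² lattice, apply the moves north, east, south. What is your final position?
(1, 0)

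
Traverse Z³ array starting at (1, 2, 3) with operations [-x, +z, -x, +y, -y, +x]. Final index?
(0, 2, 4)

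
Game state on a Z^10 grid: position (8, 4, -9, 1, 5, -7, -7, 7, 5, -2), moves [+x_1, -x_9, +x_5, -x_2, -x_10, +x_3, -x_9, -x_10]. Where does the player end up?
(9, 3, -8, 1, 6, -7, -7, 7, 3, -4)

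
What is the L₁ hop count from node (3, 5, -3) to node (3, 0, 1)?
9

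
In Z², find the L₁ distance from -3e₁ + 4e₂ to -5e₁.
6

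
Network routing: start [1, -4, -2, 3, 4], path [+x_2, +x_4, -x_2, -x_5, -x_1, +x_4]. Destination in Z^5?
(0, -4, -2, 5, 3)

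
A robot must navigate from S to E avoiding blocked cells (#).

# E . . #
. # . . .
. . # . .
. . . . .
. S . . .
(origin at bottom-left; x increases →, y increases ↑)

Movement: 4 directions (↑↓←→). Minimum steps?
8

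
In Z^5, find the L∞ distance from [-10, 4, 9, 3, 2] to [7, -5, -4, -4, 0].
17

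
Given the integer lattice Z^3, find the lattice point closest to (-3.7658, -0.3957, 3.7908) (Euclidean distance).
(-4, 0, 4)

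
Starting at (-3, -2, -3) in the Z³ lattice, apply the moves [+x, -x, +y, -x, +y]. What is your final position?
(-4, 0, -3)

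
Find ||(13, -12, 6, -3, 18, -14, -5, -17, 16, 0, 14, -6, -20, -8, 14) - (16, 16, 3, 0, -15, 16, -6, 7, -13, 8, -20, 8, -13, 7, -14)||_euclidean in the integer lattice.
81.8046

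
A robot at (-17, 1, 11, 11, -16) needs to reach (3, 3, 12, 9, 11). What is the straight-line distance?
33.7343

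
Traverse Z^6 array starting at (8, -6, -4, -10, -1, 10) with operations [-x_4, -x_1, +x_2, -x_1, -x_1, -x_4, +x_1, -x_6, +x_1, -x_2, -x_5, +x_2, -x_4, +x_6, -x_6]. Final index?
(7, -5, -4, -13, -2, 9)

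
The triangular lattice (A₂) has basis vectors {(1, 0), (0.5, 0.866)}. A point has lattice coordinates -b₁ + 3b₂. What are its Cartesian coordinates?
(0.5, 2.598)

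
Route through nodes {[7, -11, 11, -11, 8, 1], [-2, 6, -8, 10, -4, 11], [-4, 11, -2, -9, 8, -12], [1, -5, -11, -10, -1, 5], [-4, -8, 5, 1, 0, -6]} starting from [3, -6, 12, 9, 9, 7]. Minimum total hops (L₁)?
237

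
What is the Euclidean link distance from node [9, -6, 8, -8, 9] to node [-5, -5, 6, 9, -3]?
25.1794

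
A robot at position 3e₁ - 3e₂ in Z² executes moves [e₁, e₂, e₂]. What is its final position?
(4, -1)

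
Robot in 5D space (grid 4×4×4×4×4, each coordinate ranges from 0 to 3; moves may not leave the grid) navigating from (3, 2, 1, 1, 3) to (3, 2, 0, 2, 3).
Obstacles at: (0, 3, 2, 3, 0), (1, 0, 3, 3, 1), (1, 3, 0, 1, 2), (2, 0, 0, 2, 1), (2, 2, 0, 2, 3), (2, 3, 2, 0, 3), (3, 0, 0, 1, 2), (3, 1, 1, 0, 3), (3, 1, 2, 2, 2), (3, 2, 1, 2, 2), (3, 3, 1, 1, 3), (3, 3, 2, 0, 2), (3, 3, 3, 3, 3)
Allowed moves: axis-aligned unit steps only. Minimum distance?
2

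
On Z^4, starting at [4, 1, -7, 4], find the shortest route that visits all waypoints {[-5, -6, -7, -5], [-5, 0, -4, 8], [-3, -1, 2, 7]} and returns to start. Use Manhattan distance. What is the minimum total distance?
78
(one optimal route: (4, 1, -7, 4) → (-5, -6, -7, -5) → (-5, 0, -4, 8) → (-3, -1, 2, 7) → (4, 1, -7, 4))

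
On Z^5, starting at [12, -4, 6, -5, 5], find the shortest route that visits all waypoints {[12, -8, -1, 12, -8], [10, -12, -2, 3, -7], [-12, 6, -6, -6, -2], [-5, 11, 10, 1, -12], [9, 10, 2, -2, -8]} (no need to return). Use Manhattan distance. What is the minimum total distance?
166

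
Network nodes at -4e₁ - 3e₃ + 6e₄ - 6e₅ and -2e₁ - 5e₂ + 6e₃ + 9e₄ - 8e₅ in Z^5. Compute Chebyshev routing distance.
9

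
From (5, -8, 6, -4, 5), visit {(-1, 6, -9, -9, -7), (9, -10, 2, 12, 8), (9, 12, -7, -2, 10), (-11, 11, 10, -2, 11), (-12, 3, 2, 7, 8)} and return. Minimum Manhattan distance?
230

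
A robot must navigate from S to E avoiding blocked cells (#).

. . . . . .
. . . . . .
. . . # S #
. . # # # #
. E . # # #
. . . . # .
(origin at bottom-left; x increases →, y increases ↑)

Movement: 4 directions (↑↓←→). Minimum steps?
7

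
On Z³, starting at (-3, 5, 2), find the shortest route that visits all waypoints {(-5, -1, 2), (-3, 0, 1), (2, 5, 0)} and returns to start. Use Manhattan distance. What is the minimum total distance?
30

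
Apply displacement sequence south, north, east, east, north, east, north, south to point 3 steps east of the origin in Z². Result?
(6, 1)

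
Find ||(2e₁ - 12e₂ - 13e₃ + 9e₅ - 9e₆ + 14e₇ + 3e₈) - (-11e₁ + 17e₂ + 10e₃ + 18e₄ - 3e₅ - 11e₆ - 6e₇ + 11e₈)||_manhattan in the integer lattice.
125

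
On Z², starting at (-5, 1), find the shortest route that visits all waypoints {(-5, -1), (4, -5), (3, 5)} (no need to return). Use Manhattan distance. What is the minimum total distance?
26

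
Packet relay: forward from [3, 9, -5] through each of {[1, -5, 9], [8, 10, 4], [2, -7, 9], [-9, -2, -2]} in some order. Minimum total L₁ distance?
70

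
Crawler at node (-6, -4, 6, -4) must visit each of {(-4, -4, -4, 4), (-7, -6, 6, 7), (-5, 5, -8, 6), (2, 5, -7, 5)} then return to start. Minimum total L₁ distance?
90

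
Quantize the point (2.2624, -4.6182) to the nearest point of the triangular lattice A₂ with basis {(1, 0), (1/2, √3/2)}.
(2.5, -4.33)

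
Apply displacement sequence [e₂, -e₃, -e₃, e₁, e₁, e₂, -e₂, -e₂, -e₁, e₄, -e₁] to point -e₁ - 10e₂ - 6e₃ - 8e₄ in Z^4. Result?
(-1, -10, -8, -7)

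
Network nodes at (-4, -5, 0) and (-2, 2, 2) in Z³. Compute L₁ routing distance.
11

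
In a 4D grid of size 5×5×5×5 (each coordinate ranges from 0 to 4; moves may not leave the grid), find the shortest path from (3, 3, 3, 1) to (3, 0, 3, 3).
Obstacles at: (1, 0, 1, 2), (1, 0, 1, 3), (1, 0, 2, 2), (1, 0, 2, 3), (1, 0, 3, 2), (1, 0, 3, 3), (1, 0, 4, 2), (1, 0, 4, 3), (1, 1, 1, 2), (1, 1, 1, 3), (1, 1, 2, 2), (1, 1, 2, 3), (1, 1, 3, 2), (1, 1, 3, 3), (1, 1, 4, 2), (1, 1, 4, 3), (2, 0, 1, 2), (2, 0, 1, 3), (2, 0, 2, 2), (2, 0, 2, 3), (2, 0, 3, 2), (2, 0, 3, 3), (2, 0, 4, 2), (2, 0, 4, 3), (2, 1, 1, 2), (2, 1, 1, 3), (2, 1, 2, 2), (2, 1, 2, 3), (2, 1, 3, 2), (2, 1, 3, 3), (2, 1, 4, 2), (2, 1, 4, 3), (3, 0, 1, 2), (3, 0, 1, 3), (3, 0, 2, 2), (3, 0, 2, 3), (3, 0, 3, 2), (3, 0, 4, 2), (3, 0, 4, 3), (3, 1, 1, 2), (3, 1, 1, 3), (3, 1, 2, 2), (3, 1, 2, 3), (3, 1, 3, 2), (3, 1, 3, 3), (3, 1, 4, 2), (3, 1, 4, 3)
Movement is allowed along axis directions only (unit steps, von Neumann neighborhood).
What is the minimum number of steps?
7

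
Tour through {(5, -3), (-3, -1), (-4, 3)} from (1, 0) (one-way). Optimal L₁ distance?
22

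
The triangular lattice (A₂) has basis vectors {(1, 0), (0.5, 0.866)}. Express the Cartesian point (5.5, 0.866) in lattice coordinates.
5b₁ + b₂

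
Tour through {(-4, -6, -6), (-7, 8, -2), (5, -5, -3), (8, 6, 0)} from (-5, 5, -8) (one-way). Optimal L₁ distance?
60
(one optimal route: (-5, 5, -8) → (-7, 8, -2) → (8, 6, 0) → (5, -5, -3) → (-4, -6, -6))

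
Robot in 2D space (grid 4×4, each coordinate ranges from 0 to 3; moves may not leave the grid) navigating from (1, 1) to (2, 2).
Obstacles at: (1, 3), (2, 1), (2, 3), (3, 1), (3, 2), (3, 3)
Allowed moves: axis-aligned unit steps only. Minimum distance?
2
(one shortest path: (1, 1) → (1, 2) → (2, 2))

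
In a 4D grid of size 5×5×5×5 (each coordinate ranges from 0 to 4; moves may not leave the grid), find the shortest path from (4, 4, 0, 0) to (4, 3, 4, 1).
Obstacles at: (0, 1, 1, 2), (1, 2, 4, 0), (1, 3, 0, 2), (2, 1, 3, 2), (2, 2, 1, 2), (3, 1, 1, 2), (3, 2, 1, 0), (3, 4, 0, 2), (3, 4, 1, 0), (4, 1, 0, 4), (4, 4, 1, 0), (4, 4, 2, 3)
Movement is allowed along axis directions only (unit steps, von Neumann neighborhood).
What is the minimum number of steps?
6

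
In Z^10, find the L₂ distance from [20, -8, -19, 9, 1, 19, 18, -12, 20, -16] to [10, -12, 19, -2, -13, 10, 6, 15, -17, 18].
73.1847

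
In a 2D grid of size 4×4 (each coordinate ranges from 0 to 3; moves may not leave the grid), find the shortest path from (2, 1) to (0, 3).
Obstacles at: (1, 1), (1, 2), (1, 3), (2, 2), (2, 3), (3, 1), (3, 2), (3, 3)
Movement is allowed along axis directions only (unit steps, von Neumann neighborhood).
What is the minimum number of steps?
6
(one shortest path: (2, 1) → (2, 0) → (1, 0) → (0, 0) → (0, 1) → (0, 2) → (0, 3))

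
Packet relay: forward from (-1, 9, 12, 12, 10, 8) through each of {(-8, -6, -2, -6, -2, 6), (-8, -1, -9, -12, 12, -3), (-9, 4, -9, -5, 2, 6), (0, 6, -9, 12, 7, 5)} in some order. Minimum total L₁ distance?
129
(one optimal route: (-1, 9, 12, 12, 10, 8) → (0, 6, -9, 12, 7, 5) → (-9, 4, -9, -5, 2, 6) → (-8, -6, -2, -6, -2, 6) → (-8, -1, -9, -12, 12, -3))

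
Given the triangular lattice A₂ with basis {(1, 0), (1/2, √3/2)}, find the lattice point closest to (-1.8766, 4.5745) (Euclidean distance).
(-1.5, 4.33)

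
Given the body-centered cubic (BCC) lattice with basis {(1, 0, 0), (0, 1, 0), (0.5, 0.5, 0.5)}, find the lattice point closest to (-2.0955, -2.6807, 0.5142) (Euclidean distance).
(-2.5, -2.5, 0.5)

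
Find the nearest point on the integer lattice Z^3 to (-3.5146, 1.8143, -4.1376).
(-4, 2, -4)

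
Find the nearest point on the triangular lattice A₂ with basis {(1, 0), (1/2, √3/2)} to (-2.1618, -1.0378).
(-2.5, -0.866)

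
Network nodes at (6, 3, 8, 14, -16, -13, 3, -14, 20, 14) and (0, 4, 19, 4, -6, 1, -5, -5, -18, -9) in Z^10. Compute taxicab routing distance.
130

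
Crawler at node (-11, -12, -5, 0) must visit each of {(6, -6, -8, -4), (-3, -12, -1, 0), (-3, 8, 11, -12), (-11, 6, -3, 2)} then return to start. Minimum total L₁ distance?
148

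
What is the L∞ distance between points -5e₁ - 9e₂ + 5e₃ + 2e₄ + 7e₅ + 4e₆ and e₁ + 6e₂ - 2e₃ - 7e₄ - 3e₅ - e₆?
15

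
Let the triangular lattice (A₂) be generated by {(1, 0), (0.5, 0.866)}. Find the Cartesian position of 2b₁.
(2, 0)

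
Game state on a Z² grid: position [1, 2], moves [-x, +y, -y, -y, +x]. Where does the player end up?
(1, 1)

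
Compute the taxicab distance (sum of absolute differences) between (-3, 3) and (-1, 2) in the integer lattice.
3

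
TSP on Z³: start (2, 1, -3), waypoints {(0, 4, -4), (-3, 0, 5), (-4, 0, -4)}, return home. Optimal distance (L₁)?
38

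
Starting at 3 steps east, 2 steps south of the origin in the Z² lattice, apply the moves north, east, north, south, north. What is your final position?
(4, 0)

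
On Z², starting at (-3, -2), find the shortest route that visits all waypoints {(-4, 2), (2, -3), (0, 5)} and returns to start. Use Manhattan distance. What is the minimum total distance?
28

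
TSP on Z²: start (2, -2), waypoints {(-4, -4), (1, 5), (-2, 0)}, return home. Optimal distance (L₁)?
30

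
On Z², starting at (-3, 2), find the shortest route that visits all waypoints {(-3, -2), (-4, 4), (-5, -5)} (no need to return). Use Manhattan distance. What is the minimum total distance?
15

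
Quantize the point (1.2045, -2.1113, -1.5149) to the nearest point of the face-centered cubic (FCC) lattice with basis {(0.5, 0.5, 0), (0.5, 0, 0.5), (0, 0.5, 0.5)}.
(1.5, -2, -1.5)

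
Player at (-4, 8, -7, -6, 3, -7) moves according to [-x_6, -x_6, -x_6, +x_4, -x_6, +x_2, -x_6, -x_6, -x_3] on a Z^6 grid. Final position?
(-4, 9, -8, -5, 3, -13)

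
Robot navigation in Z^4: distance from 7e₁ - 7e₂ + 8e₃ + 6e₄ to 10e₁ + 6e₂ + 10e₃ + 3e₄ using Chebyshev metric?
13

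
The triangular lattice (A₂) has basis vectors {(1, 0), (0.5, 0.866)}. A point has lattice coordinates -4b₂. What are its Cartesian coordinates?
(-2, -3.464)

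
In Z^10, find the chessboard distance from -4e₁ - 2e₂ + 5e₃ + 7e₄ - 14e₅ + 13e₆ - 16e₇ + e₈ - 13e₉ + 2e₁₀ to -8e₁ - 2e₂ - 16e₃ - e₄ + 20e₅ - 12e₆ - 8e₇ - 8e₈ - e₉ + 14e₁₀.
34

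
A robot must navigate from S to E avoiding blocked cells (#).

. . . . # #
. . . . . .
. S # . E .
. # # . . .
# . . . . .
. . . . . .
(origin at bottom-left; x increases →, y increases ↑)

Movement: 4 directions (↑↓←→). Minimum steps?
5
(one shortest path: (1, 3) → (1, 4) → (2, 4) → (3, 4) → (4, 4) → (4, 3))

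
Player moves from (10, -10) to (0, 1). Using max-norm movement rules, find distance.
11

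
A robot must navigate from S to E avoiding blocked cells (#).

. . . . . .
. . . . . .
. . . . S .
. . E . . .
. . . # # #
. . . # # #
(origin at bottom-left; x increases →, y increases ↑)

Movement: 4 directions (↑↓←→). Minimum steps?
3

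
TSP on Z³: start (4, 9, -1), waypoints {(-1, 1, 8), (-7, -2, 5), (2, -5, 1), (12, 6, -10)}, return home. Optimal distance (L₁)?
102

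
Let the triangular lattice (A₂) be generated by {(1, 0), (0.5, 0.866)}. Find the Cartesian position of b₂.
(0.5, 0.866)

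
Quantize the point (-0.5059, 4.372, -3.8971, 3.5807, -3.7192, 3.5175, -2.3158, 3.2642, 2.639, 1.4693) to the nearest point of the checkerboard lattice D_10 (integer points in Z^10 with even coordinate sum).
(-1, 4, -4, 4, -4, 4, -2, 3, 3, 1)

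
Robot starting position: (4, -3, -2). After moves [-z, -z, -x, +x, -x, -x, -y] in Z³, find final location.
(2, -4, -4)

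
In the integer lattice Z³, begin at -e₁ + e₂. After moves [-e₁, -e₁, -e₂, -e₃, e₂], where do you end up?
(-3, 1, -1)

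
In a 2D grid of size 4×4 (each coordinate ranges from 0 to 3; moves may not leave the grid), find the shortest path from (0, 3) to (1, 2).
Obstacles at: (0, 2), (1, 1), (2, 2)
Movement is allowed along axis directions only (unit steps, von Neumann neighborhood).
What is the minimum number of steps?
2
(one shortest path: (0, 3) → (1, 3) → (1, 2))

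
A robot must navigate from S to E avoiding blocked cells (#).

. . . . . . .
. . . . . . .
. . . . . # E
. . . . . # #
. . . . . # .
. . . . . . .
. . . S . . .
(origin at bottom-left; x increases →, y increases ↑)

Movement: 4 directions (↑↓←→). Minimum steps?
9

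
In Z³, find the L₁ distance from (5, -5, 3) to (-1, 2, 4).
14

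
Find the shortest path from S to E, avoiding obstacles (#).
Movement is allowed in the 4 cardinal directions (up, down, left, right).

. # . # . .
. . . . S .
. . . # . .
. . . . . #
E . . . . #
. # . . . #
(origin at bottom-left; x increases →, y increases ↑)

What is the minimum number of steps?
7
(one shortest path: (4, 4) → (3, 4) → (2, 4) → (1, 4) → (0, 4) → (0, 3) → (0, 2) → (0, 1))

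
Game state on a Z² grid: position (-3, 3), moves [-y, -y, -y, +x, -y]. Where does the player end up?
(-2, -1)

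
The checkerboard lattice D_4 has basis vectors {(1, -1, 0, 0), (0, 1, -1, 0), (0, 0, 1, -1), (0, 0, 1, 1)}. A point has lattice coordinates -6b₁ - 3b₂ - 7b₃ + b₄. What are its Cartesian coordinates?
(-6, 3, -3, 8)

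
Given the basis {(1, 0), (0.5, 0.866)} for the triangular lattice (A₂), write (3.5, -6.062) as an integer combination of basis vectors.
7b₁ - 7b₂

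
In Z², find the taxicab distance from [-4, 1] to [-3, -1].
3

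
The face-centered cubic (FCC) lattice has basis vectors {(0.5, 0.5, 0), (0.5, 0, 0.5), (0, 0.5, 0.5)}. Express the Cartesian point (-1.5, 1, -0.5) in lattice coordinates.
-3b₂ + 2b₃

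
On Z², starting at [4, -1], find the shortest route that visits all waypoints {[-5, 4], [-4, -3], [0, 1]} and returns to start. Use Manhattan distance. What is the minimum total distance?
32
(one optimal route: (4, -1) → (-4, -3) → (-5, 4) → (0, 1) → (4, -1))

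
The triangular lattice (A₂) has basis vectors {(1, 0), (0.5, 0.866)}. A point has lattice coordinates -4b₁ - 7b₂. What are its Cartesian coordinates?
(-7.5, -6.062)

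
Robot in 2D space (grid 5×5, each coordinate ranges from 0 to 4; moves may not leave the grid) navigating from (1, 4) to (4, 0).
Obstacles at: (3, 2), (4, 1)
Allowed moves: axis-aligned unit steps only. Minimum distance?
7
(one shortest path: (1, 4) → (2, 4) → (2, 3) → (2, 2) → (2, 1) → (3, 1) → (3, 0) → (4, 0))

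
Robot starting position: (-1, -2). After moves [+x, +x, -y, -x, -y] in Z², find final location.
(0, -4)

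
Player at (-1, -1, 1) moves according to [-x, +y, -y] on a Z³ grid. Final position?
(-2, -1, 1)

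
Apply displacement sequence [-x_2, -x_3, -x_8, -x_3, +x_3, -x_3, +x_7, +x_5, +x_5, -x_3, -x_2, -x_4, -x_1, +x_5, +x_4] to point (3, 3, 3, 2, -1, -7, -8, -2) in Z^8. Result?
(2, 1, 0, 2, 2, -7, -7, -3)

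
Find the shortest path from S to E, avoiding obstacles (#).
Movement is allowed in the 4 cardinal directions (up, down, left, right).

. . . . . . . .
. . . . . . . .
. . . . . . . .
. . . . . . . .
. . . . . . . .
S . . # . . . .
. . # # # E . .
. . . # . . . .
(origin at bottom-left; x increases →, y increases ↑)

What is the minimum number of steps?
8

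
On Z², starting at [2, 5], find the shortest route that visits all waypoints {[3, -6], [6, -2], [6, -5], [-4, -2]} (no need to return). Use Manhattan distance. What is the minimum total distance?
29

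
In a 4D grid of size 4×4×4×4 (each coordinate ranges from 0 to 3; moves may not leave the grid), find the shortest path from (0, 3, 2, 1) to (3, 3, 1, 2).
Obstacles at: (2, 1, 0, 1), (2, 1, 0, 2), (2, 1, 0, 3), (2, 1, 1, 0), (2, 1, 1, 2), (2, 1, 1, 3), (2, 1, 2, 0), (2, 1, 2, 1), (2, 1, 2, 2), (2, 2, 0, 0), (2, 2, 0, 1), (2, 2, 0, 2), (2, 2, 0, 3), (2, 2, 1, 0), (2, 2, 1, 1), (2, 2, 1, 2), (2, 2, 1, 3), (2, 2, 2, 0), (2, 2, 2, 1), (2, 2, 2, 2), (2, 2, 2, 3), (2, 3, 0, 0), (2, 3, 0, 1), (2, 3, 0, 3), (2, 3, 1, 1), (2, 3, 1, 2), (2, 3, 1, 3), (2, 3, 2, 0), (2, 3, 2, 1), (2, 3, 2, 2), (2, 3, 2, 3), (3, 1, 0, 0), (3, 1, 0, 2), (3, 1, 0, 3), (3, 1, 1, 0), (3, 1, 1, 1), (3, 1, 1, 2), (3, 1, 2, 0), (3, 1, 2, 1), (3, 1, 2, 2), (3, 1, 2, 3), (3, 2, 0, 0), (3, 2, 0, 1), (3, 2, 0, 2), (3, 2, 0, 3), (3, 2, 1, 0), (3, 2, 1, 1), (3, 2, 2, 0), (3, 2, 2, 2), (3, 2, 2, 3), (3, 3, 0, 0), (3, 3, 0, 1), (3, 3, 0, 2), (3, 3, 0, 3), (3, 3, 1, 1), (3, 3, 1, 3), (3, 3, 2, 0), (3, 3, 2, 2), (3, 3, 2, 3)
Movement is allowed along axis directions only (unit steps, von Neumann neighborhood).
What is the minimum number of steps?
13
(one shortest path: (0, 3, 2, 1) → (1, 3, 2, 1) → (1, 2, 2, 1) → (1, 1, 2, 1) → (1, 0, 2, 1) → (2, 0, 2, 1) → (3, 0, 2, 1) → (3, 0, 1, 1) → (3, 0, 1, 2) → (3, 0, 1, 3) → (3, 1, 1, 3) → (3, 2, 1, 3) → (3, 2, 1, 2) → (3, 3, 1, 2))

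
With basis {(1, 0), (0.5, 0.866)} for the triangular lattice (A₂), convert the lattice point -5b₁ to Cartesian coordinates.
(-5, 0)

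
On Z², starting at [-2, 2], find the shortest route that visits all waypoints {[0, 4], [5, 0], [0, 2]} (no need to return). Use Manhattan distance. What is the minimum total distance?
13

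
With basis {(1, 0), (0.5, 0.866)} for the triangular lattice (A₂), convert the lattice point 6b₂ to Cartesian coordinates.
(3, 5.196)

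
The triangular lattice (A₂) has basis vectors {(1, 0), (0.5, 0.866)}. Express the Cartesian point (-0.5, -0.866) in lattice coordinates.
-b₂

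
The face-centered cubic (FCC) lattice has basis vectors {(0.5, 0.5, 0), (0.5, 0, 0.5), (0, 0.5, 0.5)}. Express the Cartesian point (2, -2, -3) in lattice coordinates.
3b₁ + b₂ - 7b₃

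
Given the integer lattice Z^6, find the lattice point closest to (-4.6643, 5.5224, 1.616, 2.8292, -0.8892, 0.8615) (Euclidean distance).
(-5, 6, 2, 3, -1, 1)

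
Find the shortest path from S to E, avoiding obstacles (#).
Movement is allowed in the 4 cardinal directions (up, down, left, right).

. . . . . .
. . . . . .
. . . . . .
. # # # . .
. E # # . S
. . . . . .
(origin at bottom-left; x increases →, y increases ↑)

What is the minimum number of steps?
6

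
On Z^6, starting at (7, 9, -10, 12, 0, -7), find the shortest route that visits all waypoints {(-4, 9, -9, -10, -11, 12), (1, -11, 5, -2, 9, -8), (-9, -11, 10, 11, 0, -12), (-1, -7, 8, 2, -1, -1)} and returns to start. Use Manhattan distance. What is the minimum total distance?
268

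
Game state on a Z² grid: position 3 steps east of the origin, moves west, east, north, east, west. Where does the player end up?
(3, 1)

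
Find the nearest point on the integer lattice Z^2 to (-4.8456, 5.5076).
(-5, 6)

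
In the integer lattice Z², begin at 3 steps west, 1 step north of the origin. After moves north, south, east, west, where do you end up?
(-3, 1)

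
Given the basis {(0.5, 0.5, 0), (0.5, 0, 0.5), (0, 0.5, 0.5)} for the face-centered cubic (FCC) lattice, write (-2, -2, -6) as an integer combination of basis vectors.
2b₁ - 6b₂ - 6b₃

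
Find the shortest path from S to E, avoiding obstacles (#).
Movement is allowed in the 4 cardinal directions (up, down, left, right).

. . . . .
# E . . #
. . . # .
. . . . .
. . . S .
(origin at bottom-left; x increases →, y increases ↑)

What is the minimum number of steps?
5
(one shortest path: (3, 0) → (2, 0) → (1, 0) → (1, 1) → (1, 2) → (1, 3))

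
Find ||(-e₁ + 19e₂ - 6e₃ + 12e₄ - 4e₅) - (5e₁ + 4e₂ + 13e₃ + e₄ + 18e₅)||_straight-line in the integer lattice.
35.0286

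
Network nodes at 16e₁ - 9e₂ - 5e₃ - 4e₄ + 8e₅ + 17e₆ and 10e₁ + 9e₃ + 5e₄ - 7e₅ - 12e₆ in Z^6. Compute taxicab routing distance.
82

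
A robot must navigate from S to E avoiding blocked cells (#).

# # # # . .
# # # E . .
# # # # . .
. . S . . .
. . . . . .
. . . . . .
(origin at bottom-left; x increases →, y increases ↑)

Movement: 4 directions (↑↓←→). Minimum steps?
5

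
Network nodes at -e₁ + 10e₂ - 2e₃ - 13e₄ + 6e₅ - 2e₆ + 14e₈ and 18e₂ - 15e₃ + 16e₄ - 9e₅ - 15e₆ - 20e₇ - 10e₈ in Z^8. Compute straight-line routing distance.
49.4469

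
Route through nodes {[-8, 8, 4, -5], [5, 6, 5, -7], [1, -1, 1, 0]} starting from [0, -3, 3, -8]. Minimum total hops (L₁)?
53
(one optimal route: (0, -3, 3, -8) → (1, -1, 1, 0) → (5, 6, 5, -7) → (-8, 8, 4, -5))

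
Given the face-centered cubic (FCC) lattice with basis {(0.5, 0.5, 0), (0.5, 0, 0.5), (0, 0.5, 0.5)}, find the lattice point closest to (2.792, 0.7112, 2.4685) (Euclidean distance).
(3, 0.5, 2.5)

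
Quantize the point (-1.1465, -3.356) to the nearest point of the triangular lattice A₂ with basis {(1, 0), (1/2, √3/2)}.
(-1, -3.464)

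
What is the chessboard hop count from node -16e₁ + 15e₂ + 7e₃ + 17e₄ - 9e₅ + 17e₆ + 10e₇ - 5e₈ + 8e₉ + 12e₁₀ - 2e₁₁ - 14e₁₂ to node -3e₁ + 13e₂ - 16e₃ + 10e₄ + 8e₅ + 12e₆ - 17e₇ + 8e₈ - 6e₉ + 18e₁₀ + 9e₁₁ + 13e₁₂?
27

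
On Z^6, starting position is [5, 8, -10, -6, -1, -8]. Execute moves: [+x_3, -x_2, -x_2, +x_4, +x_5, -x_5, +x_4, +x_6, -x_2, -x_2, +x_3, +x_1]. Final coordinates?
(6, 4, -8, -4, -1, -7)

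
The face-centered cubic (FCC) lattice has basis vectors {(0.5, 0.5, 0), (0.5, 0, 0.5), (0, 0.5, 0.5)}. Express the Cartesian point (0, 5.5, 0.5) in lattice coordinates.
5b₁ - 5b₂ + 6b₃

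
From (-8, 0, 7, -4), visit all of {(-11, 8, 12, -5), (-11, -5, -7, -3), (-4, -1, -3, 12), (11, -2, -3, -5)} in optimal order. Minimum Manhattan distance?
114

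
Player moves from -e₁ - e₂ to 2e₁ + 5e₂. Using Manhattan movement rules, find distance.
9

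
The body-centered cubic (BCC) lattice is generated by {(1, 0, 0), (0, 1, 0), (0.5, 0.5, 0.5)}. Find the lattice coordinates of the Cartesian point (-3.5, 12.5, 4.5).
-8b₁ + 8b₂ + 9b₃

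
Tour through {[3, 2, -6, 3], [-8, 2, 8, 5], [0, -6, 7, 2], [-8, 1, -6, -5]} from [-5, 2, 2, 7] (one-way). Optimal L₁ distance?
76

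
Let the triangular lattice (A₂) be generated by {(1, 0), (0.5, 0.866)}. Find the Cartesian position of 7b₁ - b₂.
(6.5, -0.866)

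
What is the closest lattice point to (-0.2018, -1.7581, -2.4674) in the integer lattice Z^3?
(0, -2, -2)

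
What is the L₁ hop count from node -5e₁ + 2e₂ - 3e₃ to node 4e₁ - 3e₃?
11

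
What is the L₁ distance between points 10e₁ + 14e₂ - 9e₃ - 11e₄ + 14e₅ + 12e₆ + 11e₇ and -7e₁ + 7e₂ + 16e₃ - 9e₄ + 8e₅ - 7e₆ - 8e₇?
95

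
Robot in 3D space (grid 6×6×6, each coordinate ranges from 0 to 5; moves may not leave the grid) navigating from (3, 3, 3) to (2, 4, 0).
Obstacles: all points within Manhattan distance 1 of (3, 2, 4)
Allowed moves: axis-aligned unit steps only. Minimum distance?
5
(one shortest path: (3, 3, 3) → (2, 3, 3) → (2, 4, 3) → (2, 4, 2) → (2, 4, 1) → (2, 4, 0))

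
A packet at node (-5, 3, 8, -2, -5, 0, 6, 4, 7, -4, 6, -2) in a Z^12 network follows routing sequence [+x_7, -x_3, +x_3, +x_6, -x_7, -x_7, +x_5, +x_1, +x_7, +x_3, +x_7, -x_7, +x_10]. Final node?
(-4, 3, 9, -2, -4, 1, 6, 4, 7, -3, 6, -2)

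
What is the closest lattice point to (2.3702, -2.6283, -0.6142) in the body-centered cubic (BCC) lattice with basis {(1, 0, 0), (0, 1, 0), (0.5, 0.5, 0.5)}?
(2.5, -2.5, -0.5)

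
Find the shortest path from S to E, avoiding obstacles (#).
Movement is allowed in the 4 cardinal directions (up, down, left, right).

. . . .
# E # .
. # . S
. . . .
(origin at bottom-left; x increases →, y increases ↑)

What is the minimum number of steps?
5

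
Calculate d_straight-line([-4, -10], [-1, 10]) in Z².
20.2237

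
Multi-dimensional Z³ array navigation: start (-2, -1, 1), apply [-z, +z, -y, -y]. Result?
(-2, -3, 1)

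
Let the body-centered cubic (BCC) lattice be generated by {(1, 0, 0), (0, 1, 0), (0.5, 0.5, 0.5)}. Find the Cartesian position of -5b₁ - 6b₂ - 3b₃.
(-6.5, -7.5, -1.5)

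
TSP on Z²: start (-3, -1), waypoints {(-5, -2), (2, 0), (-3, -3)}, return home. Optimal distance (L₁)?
20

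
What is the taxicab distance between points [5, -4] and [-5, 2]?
16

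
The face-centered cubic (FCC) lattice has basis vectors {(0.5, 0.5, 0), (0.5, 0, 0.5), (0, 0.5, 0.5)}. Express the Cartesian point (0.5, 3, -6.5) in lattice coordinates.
10b₁ - 9b₂ - 4b₃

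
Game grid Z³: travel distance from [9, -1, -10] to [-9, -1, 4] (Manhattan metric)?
32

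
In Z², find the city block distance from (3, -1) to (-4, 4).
12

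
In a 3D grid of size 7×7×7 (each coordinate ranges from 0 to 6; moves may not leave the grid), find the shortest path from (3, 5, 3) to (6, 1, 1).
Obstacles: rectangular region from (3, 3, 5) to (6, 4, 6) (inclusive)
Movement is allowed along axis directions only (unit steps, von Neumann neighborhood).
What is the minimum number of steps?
9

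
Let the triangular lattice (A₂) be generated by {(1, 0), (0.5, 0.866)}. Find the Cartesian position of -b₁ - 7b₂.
(-4.5, -6.062)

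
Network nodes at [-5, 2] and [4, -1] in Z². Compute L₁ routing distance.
12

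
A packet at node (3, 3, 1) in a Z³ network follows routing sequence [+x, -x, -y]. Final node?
(3, 2, 1)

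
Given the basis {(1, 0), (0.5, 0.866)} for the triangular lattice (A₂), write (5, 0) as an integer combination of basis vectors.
5b₁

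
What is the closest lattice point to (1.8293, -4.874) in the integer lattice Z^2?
(2, -5)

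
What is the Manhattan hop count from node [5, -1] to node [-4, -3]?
11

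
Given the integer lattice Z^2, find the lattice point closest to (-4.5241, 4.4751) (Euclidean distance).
(-5, 4)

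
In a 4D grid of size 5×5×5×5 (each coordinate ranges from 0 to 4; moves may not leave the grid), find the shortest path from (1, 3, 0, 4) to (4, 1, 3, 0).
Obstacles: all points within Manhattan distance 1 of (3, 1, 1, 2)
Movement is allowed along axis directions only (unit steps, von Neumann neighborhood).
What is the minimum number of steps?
12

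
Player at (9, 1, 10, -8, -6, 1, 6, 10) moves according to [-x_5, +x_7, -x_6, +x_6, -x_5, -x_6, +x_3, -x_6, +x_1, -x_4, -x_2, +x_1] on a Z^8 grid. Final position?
(11, 0, 11, -9, -8, -1, 7, 10)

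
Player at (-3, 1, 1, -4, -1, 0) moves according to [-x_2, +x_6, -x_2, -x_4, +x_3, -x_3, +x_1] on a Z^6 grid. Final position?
(-2, -1, 1, -5, -1, 1)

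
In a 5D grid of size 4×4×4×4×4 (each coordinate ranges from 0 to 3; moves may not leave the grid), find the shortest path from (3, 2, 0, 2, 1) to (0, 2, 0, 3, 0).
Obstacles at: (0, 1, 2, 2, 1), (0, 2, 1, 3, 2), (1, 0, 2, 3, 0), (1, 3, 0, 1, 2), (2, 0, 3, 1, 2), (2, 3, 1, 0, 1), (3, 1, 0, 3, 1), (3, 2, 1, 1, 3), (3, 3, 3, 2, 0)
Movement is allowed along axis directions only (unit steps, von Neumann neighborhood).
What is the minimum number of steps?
5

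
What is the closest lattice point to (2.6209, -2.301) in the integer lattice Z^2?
(3, -2)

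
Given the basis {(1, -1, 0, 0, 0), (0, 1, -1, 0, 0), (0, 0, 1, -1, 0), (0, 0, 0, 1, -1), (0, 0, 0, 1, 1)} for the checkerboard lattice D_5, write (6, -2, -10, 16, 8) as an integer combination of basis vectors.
6b₁ + 4b₂ - 6b₃ + b₄ + 9b₅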